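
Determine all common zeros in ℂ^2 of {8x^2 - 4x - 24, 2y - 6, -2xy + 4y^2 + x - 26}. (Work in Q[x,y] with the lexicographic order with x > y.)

Compute a lex Gröbner basis by Buchberger's algorithm.
f_1 = 8x^2 - 4x - 24, LT = x^2.
f_2 = 2y - 6, LT = y.
f_3 = -2xy + x + 4y^2 - 26, LT = xy.

S(f_1,f_3): lcm = x^2y. S = 1/2x^2 + 2xy^2 - 1/2xy - 13x - 3y.
  leading term x^2: subtract (1/16)·f_1 from 1/2x^2 + 2xy^2 - 1/2xy - 13x - 3y → 2xy^2 - 1/2xy - 51/4x - 3y + 3/2
  leading term xy^2: subtract (xy)·f_2 from 2xy^2 - 1/2xy - 51/4x - 3y + 3/2 → 11/2xy - 51/4x - 3y + 3/2
  leading term xy: subtract (11/4x)·f_2 from 11/2xy - 51/4x - 3y + 3/2 → 15/4x - 3y + 3/2
  leading term x: no divisor's leading term divides it; move 15/4x to the remainder.
  leading term y: subtract (-3/2)·f_2 from -3y + 3/2 → -15/2
  leading term 1: no divisor's leading term divides it; move -15/2 to the remainder.
  remainder 15/4x - 15/2 ≠ 0; add h_4 = 15/4x - 15/2 to the basis.

The other S-polynomials (S(f_1,f_2), S(f_2,f_3), S(f_1,h_4), S(f_2,h_4), S(f_3,h_4)) all reduce to 0 modulo the current basis, so we have a Gröbner basis.
Inter-reduce: drop elements whose leading term is divisible by another's, tail-reduce, and make monic.
Reduced Gröbner basis: {x - 2, y - 3}.

Elimination: the polynomial y - 3 lies in the elimination ideal for y, so y ∈ {3}. For each such y, the remaining basis elements (now univariate) give the rest of the solution.
  y = 3: the earlier basis element becomes x - 2 = 0, giving x = 2 — point (2, 3).
A lex Gröbner basis triangularizes the system, enabling back-substitution.

{(2, 3)}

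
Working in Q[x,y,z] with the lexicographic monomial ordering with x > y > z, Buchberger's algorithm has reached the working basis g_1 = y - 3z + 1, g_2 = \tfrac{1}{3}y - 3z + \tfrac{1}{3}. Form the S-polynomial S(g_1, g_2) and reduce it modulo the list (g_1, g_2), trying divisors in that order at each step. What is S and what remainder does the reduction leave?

S(g_1, g_2) = 6z; remainder on division = 6z.

lcm(LM(g_1), LM(g_2)) = y.
S = (lcm/LT(g_1))·g_1 − (lcm/LT(g_2))·g_2 = 6z.
Reduce S modulo (g_1, g_2) in that order:
  leading term z: no divisor's leading term divides it; move 6z to the remainder.
The remainder 6z is nonzero, so it would be added as the next basis element.
This is the inner loop of Buchberger's algorithm — each nonzero remainder becomes a new basis element.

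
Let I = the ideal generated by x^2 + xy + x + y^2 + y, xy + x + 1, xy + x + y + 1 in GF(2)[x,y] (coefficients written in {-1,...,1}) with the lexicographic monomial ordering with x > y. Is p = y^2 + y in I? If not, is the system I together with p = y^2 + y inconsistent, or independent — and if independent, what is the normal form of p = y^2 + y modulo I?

First compute the reduced Gröbner basis of I by Buchberger's algorithm.
f_1 = x^2 + xy + x + y^2 + y, LT = x^2.
f_2 = xy + x + 1, LT = xy.
f_3 = xy + x + y + 1, LT = xy.

S(f_1,f_2): lcm = x^2y. S = x^2 + xy^2 + xy + x + y^3 + y^2.
  reduce S modulo (f_1, f_2, f_3):
  remainder x + y^3 + 1 ≠ 0; add h_4 = x + y^3 + 1 to the basis.

S(f_1,f_3): lcm = x^2y. S = x^2 + xy^2 + x + y^3 + y^2.
  reduce S modulo (f_1, f_2, f_3, h_4):
  remainder y^3 ≠ 0; add h_5 = y^3 to the basis.

S(f_2,f_3): lcm = xy. S = y.
  reduce S modulo (f_1, f_2, f_3, h_4, h_5):
  remainder y ≠ 0; add h_6 = y to the basis.

The other S-polynomials (S(f_1,h_4), S(f_2,h_4), S(f_3,h_4), S(f_1,h_5), S(f_2,h_5), S(f_3,h_5), S(h_4,h_5), S(f_1,h_6), S(f_2,h_6), S(f_3,h_6), S(h_4,h_6), S(h_5,h_6)) all reduce to 0 modulo the current basis, so we have a Gröbner basis.
Inter-reduce: drop elements whose leading term is divisible by another's, tail-reduce, and make monic.
Reduced Gröbner basis: {x + 1, y}.
Label its elements g_1 = x + 1, g_2 = y.

Reduce p = y^2 + y modulo G:
  leading term y^2: subtract (y)·g_2 from y^2 + y → y
  leading term y: subtract (1)·g_2 from y → 0
  normal form = 0.
Since the normal form is 0, p ∈ I.

The remainder on division by a Gröbner basis is unique — it is the normal form.

y^2 + y lies in I (it reduces to 0).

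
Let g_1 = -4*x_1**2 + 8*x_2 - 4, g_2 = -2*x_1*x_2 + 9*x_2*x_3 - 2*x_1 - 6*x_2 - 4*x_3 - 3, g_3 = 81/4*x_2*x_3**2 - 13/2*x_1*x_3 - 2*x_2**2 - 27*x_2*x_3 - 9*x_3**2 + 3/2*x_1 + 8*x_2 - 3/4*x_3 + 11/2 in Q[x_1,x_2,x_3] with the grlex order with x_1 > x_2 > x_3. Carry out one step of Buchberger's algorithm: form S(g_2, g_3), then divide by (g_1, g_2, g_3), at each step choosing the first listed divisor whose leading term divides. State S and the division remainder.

lcm(LM(g_2), LM(g_3)) = x_1*x_2*x_3**2.
S = (lcm/LT(g_2))·g_2 − (lcm/LT(g_3))·g_3 = -9/2*x_2*x_3**3 + 26/81*x_1**2*x_3 + 8/81*x_1*x_2**2 + 4/3*x_1*x_2*x_3 + 13/9*x_1*x_3**2 + 3*x_2*x_3**2 + 2*x_3**3 - 2/27*x_1**2 - 32/81*x_1*x_2 + 1/27*x_1*x_3 + 3/2*x_3**2 - 22/81*x_1.
Reduce S modulo (g_1, g_2, g_3) in that order:
  leading term x_2*x_3**3: subtract (-2/9*x_3)·g_3 from -9/2*x_2*x_3**3 + 26/81*x_1**2*x_3 + 8/81*x_1*x_2**2 + 4/3*x_1*x_2*x_3 + 13/9*x_1*x_3**2 + 3*x_2*x_3**2 + 2*x_3**3 - 2/27*x_1**2 - 32/81*x_1*x_2 + 1/27*x_1*x_3 + 3/2*x_3**2 - 22/81*x_1 → 26/81*x_1**2*x_3 + 8/81*x_1*x_2**2 + 4/3*x_1*x_2*x_3 - 4/9*x_2**2*x_3 - 3*x_2*x_3**2 - 2/27*x_1**2 - 32/81*x_1*x_2 + 10/27*x_1*x_3 + 16/9*x_2*x_3 + 4/3*x_3**2 - 22/81*x_1 + 11/9*x_3
  leading term x_1**2*x_3: subtract (-13/162*x_3)·g_1 from 26/81*x_1**2*x_3 + 8/81*x_1*x_2**2 + 4/3*x_1*x_2*x_3 - 4/9*x_2**2*x_3 - 3*x_2*x_3**2 - 2/27*x_1**2 - 32/81*x_1*x_2 + 10/27*x_1*x_3 + 16/9*x_2*x_3 + 4/3*x_3**2 - 22/81*x_1 + 11/9*x_3 → 8/81*x_1*x_2**2 + 4/3*x_1*x_2*x_3 - 4/9*x_2**2*x_3 - 3*x_2*x_3**2 - 2/27*x_1**2 - 32/81*x_1*x_2 + 10/27*x_1*x_3 + 196/81*x_2*x_3 + 4/3*x_3**2 - 22/81*x_1 + 73/81*x_3
  leading term x_1*x_2**2: subtract (-4/81*x_2)·g_2 from 8/81*x_1*x_2**2 + 4/3*x_1*x_2*x_3 - 4/9*x_2**2*x_3 - 3*x_2*x_3**2 - 2/27*x_1**2 - 32/81*x_1*x_2 + 10/27*x_1*x_3 + 196/81*x_2*x_3 + 4/3*x_3**2 - 22/81*x_1 + 73/81*x_3 → 4/3*x_1*x_2*x_3 - 3*x_2*x_3**2 - 2/27*x_1**2 - 40/81*x_1*x_2 + 10/27*x_1*x_3 - 8/27*x_2**2 + 20/9*x_2*x_3 + 4/3*x_3**2 - 22/81*x_1 - 4/27*x_2 + 73/81*x_3
  leading term x_1*x_2*x_3: subtract (-2/3*x_3)·g_2 from 4/3*x_1*x_2*x_3 - 3*x_2*x_3**2 - 2/27*x_1**2 - 40/81*x_1*x_2 + 10/27*x_1*x_3 - 8/27*x_2**2 + 20/9*x_2*x_3 + 4/3*x_3**2 - 22/81*x_1 - 4/27*x_2 + 73/81*x_3 → 3*x_2*x_3**2 - 2/27*x_1**2 - 40/81*x_1*x_2 - 26/27*x_1*x_3 - 8/27*x_2**2 - 16/9*x_2*x_3 - 4/3*x_3**2 - 22/81*x_1 - 4/27*x_2 - 89/81*x_3
  leading term x_2*x_3**2: subtract (4/27)·g_3 from 3*x_2*x_3**2 - 2/27*x_1**2 - 40/81*x_1*x_2 - 26/27*x_1*x_3 - 8/27*x_2**2 - 16/9*x_2*x_3 - 4/3*x_3**2 - 22/81*x_1 - 4/27*x_2 - 89/81*x_3 → -2/27*x_1**2 - 40/81*x_1*x_2 + 20/9*x_2*x_3 - 40/81*x_1 - 4/3*x_2 - 80/81*x_3 - 22/27
  leading term x_1**2: subtract (1/54)·g_1 from -2/27*x_1**2 - 40/81*x_1*x_2 + 20/9*x_2*x_3 - 40/81*x_1 - 4/3*x_2 - 80/81*x_3 - 22/27 → -40/81*x_1*x_2 + 20/9*x_2*x_3 - 40/81*x_1 - 40/27*x_2 - 80/81*x_3 - 20/27
  leading term x_1*x_2: subtract (20/81)·g_2 from -40/81*x_1*x_2 + 20/9*x_2*x_3 - 40/81*x_1 - 40/27*x_2 - 80/81*x_3 - 20/27 → 0
The remainder is 0, so this S-polynomial contributes no new basis element.
An S-polynomial is built so that the two leading terms cancel; whether anything survives reduction is exactly the Gröbner-basis criterion.

S(g_2, g_3) = -9/2*x_2*x_3**3 + 26/81*x_1**2*x_3 + 8/81*x_1*x_2**2 + 4/3*x_1*x_2*x_3 + 13/9*x_1*x_3**2 + 3*x_2*x_3**2 + 2*x_3**3 - 2/27*x_1**2 - 32/81*x_1*x_2 + 1/27*x_1*x_3 + 3/2*x_3**2 - 22/81*x_1; remainder on division = 0.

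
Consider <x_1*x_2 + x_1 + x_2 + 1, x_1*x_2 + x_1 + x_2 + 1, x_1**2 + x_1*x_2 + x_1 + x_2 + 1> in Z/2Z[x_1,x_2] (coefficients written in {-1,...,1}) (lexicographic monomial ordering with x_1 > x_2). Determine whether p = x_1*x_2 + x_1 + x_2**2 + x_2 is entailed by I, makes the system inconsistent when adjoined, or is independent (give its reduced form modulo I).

First compute the reduced Gröbner basis of I by Buchberger's algorithm.
f_1 = x_1*x_2 + x_1 + x_2 + 1, LT = x_1*x_2.
f_2 = x_1*x_2 + x_1 + x_2 + 1, LT = x_1*x_2.
f_3 = x_1**2 + x_1*x_2 + x_1 + x_2 + 1, LT = x_1**2.

S(f_1,f_3): lcm = x_1**2*x_2. S = x_1**2 + x_1*x_2**2 + x_1 + x_2**2 + x_2.
  leading term x_1**2: subtract (1)·f_3 from x_1**2 + x_1*x_2**2 + x_1 + x_2**2 + x_2 → x_1*x_2**2 + x_1*x_2 + x_2**2 + 1
  leading term x_1*x_2**2: subtract (x_2)·f_1 from x_1*x_2**2 + x_1*x_2 + x_2**2 + 1 → x_2 + 1
  leading term x_2: no divisor's leading term divides it; move x_2 to the remainder.
  leading term 1: no divisor's leading term divides it; move 1 to the remainder.
  remainder x_2 + 1 ≠ 0; add h_4 = x_2 + 1 to the basis.

The other S-polynomials (S(f_1,f_2), S(f_2,f_3), S(f_1,h_4), S(f_2,h_4), S(f_3,h_4)) all reduce to 0 modulo the current basis, so we have a Gröbner basis.
Inter-reduce: drop elements whose leading term is divisible by another's, tail-reduce, and make monic.
Reduced Gröbner basis: {x_1**2, x_2 + 1}.
Label its elements g_1 = x_1**2, g_2 = x_2 + 1.

Reduce p = x_1*x_2 + x_1 + x_2**2 + x_2 modulo G:
  leading term x_1*x_2: subtract (x_1)·g_2 from x_1*x_2 + x_1 + x_2**2 + x_2 → x_2**2 + x_2
  leading term x_2**2: subtract (x_2)·g_2 from x_2**2 + x_2 → 0
  normal form = 0.
Since the normal form is 0, p ∈ I.

x_1*x_2 + x_1 + x_2**2 + x_2 lies in I (it reduces to 0).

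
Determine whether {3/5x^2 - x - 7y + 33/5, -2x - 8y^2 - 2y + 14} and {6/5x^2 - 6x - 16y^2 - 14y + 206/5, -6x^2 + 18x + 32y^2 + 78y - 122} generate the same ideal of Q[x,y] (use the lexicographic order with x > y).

No, the ideals differ.

Since reduced Gröbner bases are canonical representatives of ideals under a given ordering, it suffices to compute and compare them.
Buchberger on the first generating set:
f_1 = 3/5x^2 - x - 7y + 33/5, LT = x^2.
f_2 = -2x - 8y^2 - 2y + 14, LT = x.

S(f_1,f_2): lcm = x^2. S = -4xy^2 - xy + 16/3x - 35/3y + 11.
  leading term xy^2: subtract (2y^2)·f_2 from -4xy^2 - xy + 16/3x - 35/3y + 11 → -xy + 16/3x + 16y^4 + 4y^3 - 28y^2 - 35/3y + 11
  leading term xy: subtract (1/2y)·f_2 from -xy + 16/3x + 16y^4 + 4y^3 - 28y^2 - 35/3y + 11 → 16/3x + 16y^4 + 8y^3 - 27y^2 - 56/3y + 11
  leading term x: subtract (-8/3)·f_2 from 16/3x + 16y^4 + 8y^3 - 27y^2 - 56/3y + 11 → 16y^4 + 8y^3 - 145/3y^2 - 24y + 145/3
  leading term y^4: no divisor's leading term divides it; move 16y^4 to the remainder.
  leading term y^3: no divisor's leading term divides it; move 8y^3 to the remainder.
  leading term y^2: no divisor's leading term divides it; move -145/3y^2 to the remainder.
  leading term y: no divisor's leading term divides it; move -24y to the remainder.
  leading term 1: no divisor's leading term divides it; move 145/3 to the remainder.
  remainder 16y^4 + 8y^3 - 145/3y^2 - 24y + 145/3 ≠ 0; add g_3 = 16y^4 + 8y^3 - 145/3y^2 - 24y + 145/3 to the basis.

The other S-polynomials (S(f_1,g_3), S(f_2,g_3)) all reduce to 0 modulo the current basis, so we have a Gröbner basis.
Inter-reduce: drop elements whose leading term is divisible by another's, tail-reduce, and make monic.
Reduced Gröbner basis: {x + 4y^2 + y - 7, y^4 + 1/2y^3 - 145/48y^2 - 3/2y + 145/48}.

Buchberger on the second generating set:
h_1 = 6/5x^2 - 6x - 16y^2 - 14y + 206/5, LT = x^2.
h_2 = -6x^2 + 18x + 32y^2 + 78y - 122, LT = x^2.

S(h_1,h_2): lcm = x^2. S = -2x - 8y^2 + 4/3y + 14.
  leading term x: no divisor's leading term divides it; move -2x to the remainder.
  leading term y^2: no divisor's leading term divides it; move -8y^2 to the remainder.
  leading term y: no divisor's leading term divides it; move 4/3y to the remainder.
  leading term 1: no divisor's leading term divides it; move 14 to the remainder.
  remainder -2x - 8y^2 + 4/3y + 14 ≠ 0; add k_3 = -2x - 8y^2 + 4/3y + 14 to the basis.

S(h_1,k_3): lcm = x^2. S = -4xy^2 + 2/3xy + 2x - 40/3y^2 - 35/3y + 103/3.
  leading term xy^2: subtract (2y^2)·k_3 from -4xy^2 + 2/3xy + 2x - 40/3y^2 - 35/3y + 103/3 → 2/3xy + 2x + 16y^4 - 8/3y^3 - 124/3y^2 - 35/3y + 103/3
  leading term xy: subtract (-1/3y)·k_3 from 2/3xy + 2x + 16y^4 - 8/3y^3 - 124/3y^2 - 35/3y + 103/3 → 2x + 16y^4 - 16/3y^3 - 368/9y^2 - 7y + 103/3
  leading term x: subtract (-1)·k_3 from 2x + 16y^4 - 16/3y^3 - 368/9y^2 - 7y + 103/3 → 16y^4 - 16/3y^3 - 440/9y^2 - 17/3y + 145/3
  leading term y^4: no divisor's leading term divides it; move 16y^4 to the remainder.
  leading term y^3: no divisor's leading term divides it; move -16/3y^3 to the remainder.
  leading term y^2: no divisor's leading term divides it; move -440/9y^2 to the remainder.
  leading term y: no divisor's leading term divides it; move -17/3y to the remainder.
  leading term 1: no divisor's leading term divides it; move 145/3 to the remainder.
  remainder 16y^4 - 16/3y^3 - 440/9y^2 - 17/3y + 145/3 ≠ 0; add k_4 = 16y^4 - 16/3y^3 - 440/9y^2 - 17/3y + 145/3 to the basis.

The other S-polynomials (S(h_2,k_3), S(h_1,k_4), S(h_2,k_4), S(k_3,k_4)) all reduce to 0 modulo the current basis, so we have a Gröbner basis.
Inter-reduce: drop elements whose leading term is divisible by another's, tail-reduce, and make monic.
Reduced Gröbner basis: {x + 4y^2 - 2/3y - 7, y^4 - 1/3y^3 - 55/18y^2 - 17/48y + 145/48}.

These differ, so the ideals are not equal.
The choice of monomial ordering does not affect the verdict — as long as both bases are computed under the same ordering, their equality decides ideal equality.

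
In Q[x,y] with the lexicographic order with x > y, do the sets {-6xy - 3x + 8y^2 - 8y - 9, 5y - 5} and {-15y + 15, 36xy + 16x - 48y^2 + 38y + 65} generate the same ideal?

For a fixed monomial order, each ideal has a unique reduced Gröbner basis; comparing bases decides equality.
Buchberger on the first generating set:
f_1 = -6xy - 3x + 8y^2 - 8y - 9, LT = xy.
f_2 = 5y - 5, LT = y.

S(f_1,f_2): lcm = xy. S = 3/2x - 4/3y^2 + 4/3y + 3/2.
  leading term x: no divisor's leading term divides it; move 3/2x to the remainder.
  leading term y^2: subtract (-4/15y)·f_2 from -4/3y^2 + 4/3y + 3/2 → 3/2
  leading term 1: no divisor's leading term divides it; move 3/2 to the remainder.
  remainder 3/2x + 3/2 ≠ 0; add g_3 = 3/2x + 3/2 to the basis.

The other S-polynomials (S(f_1,g_3), S(f_2,g_3)) all reduce to 0 modulo the current basis, so we have a Gröbner basis.
Inter-reduce: drop elements whose leading term is divisible by another's, tail-reduce, and make monic.
Reduced Gröbner basis: {x + 1, y - 1}.

Buchberger on the second generating set:
h_1 = -15y + 15, LT = y.
h_2 = 36xy + 16x - 48y^2 + 38y + 65, LT = xy.

S(h_1,h_2): lcm = xy. S = -13/9x + 4/3y^2 - 19/18y - 65/36.
  leading term x: no divisor's leading term divides it; move -13/9x to the remainder.
  leading term y^2: subtract (-4/45y)·h_1 from 4/3y^2 - 19/18y - 65/36 → 5/18y - 65/36
  leading term y: subtract (-1/54)·h_1 from 5/18y - 65/36 → -55/36
  leading term 1: no divisor's leading term divides it; move -55/36 to the remainder.
  remainder -13/9x - 55/36 ≠ 0; add k_3 = -13/9x - 55/36 to the basis.

The other S-polynomials (S(h_1,k_3), S(h_2,k_3)) all reduce to 0 modulo the current basis, so we have a Gröbner basis.
Inter-reduce: drop elements whose leading term is divisible by another's, tail-reduce, and make monic.
Reduced Gröbner basis: {x + 55/52, y - 1}.

Since the reduced bases disagree, the two ideals are not the same.

No, the ideals differ.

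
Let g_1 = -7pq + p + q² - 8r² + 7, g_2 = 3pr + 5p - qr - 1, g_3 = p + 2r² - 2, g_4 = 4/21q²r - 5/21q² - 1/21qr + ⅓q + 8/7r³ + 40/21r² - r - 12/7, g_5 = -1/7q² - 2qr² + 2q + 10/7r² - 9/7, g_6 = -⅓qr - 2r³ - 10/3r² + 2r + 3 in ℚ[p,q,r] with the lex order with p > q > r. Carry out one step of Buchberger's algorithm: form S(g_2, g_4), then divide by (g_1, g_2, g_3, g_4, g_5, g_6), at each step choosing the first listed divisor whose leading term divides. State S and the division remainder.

S(g_2, g_4) = 35/12pq² + ¼pqr - 7/4pq - 6pr³ - 10pr² + 21/4pr + 9p - ⅓q³r - ⅓q²; remainder on division = 0.

lcm(LM(g_2), LM(g_4)) = pq²r.
S = (lcm/LT(g_2))·g_2 − (lcm/LT(g_4))·g_4 = 35/12pq² + ¼pqr - 7/4pq - 6pr³ - 10pr² + 21/4pr + 9p - ⅓q³r - ⅓q².
Reduce S modulo (g_1, g_2, g_3, g_4, g_5, g_6) in that order:
  leading term pq²: subtract (-5/12q)·g_1 from 35/12pq² + ¼pqr - 7/4pq - 6pr³ - 10pr² + 21/4pr + 9p - ⅓q³r - ⅓q² → ¼pqr - 4/3pq - 6pr³ - 10pr² + 21/4pr + 9p - ⅓q³r + 5/12q³ - ⅓q² - 10/3qr² + 35/12q
  leading term pqr: subtract (-1/28r)·g_1 from ¼pqr - 4/3pq - 6pr³ - 10pr² + 21/4pr + 9p - ⅓q³r + 5/12q³ - ⅓q² - 10/3qr² + 35/12q → -4/3pq - 6pr³ - 10pr² + 37/7pr + 9p - ⅓q³r + 5/12q³ + 1/28q²r - ⅓q² - 10/3qr² + 35/12q - 2/7r³ + ¼r
  leading term pq: subtract (4/21)·g_1 from -4/3pq - 6pr³ - 10pr² + 37/7pr + 9p - ⅓q³r + 5/12q³ + 1/28q²r - ⅓q² - 10/3qr² + 35/12q - 2/7r³ + ¼r → -6pr³ - 10pr² + 37/7pr + 185/21p - ⅓q³r + 5/12q³ + 1/28q²r - 11/21q² - 10/3qr² + 35/12q - 2/7r³ + 32/21r² + ¼r - 4/3
  leading term pr³: subtract (-2r²)·g_2 from -6pr³ - 10pr² + 37/7pr + 185/21p - ⅓q³r + 5/12q³ + 1/28q²r - 11/21q² - 10/3qr² + 35/12q - 2/7r³ + 32/21r² + ¼r - 4/3 → 37/7pr + 185/21p - ⅓q³r + 5/12q³ + 1/28q²r - 11/21q² - 2qr³ - 10/3qr² + 35/12q - 2/7r³ - 10/21r² + ¼r - 4/3
  leading term pr: subtract (37/21)·g_2 from 37/7pr + 185/21p - ⅓q³r + 5/12q³ + 1/28q²r - 11/21q² - 2qr³ - 10/3qr² + 35/12q - 2/7r³ - 10/21r² + ¼r - 4/3 → -⅓q³r + 5/12q³ + 1/28q²r - 11/21q² - 2qr³ - 10/3qr² + 37/21qr + 35/12q - 2/7r³ - 10/21r² + ¼r + 3/7
  leading term q³r: subtract (-7/4q)·g_4 from -⅓q³r + 5/12q³ + 1/28q²r - 11/21q² - 2qr³ - 10/3qr² + 37/21qr + 35/12q - 2/7r³ - 10/21r² + ¼r + 3/7 → -1/21q²r + 5/84q² + 1/84qr - 1/12q - 2/7r³ - 10/21r² + ¼r + 3/7
  leading term q²r: subtract (-¼)·g_4 from -1/21q²r + 5/84q² + 1/84qr - 1/12q - 2/7r³ - 10/21r² + ¼r + 3/7 → 0
The remainder is 0, so this S-polynomial contributes no new basis element.
This is the inner loop of Buchberger's algorithm — each nonzero remainder becomes a new basis element.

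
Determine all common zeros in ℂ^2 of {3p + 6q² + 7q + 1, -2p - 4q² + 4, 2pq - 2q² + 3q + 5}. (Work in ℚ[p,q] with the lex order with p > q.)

Compute a lex Gröbner basis by Buchberger's algorithm.
f_1 = 3p + 6q² + 7q + 1, LT = p.
f_2 = -2p - 4q² + 4, LT = p.
f_3 = 2pq - 2q² + 3q + 5, LT = pq.

S(f_1,f_2): lcm = p. S = 7/3q + 7/3.
  reduce S modulo (f_1, f_2, f_3):
  remainder 7/3q + 7/3 ≠ 0; add h_4 = 7/3q + 7/3 to the basis.

The other S-polynomials (S(f_1,f_3), S(f_2,f_3), S(f_1,h_4), S(f_2,h_4), S(f_3,h_4)) all reduce to 0 modulo the current basis, so we have a Gröbner basis.
Inter-reduce: drop elements whose leading term is divisible by another's, tail-reduce, and make monic.
Reduced Gröbner basis: {p, q + 1}.

From the last basis element, q + 1 = 0, so q takes values in {-1}. Each choice, substituted upward through the basis, yields the corresponding point(s) of the solution set.
  q = -1: the earlier basis element becomes p = 0, giving p = 0 — point (0, -1).

{(0, -1)}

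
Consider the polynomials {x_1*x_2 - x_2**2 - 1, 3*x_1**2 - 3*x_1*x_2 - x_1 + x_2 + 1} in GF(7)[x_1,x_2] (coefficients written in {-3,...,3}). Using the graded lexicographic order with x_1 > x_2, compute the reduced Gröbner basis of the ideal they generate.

G = {x_2**2 - 2*x_2 - 1, x_1 - 2*x_2 + 2}

f_1 = x_1*x_2 - x_2**2 - 1, LT = x_1*x_2.
f_2 = 3*x_1**2 - 3*x_1*x_2 - x_1 + x_2 + 1, LT = x_1**2.

S(f_1,f_2): lcm = x_1**2*x_2. S = -2*x_1*x_2 + 2*x_2**2 - x_1 + 2*x_2.
  reduce S modulo (f_1, f_2):
  remainder -x_1 + 2*x_2 - 2 ≠ 0; add g_3 = -x_1 + 2*x_2 - 2 to the basis.

S(f_1,g_3): lcm = x_1*x_2. S = x_2**2 - 2*x_2 - 1.
  reduce S modulo (f_1, f_2, g_3):
  remainder x_2**2 - 2*x_2 - 1 ≠ 0; add g_4 = x_2**2 - 2*x_2 - 1 to the basis.

The other S-polynomials (S(f_2,g_3), S(f_1,g_4), S(f_2,g_4), S(g_3,g_4)) all reduce to 0 modulo the current basis, so we have a Gröbner basis.
Inter-reduce: drop elements whose leading term is divisible by another's, tail-reduce, and make monic.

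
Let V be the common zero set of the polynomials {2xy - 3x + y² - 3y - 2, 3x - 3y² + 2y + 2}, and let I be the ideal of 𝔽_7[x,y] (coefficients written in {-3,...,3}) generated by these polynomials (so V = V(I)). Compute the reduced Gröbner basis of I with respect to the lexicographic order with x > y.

f_1 = 2xy - 3x + y² - 3y - 2, LT = xy.
f_2 = 3x - 3y² + 2y + 2, LT = x.

S(f_1,f_2): lcm = xy. S = 2x + y³ + y² - y - 1.
  leading term x: subtract (3)·f_2 from 2x + y³ + y² - y - 1 → y³ + 3y²
  leading term y³: no divisor's leading term divides it; move y³ to the remainder.
  leading term y²: no divisor's leading term divides it; move 3y² to the remainder.
  remainder y³ + 3y² ≠ 0; add g_3 = y³ + 3y² to the basis.

The other S-polynomials (S(f_1,g_3), S(f_2,g_3)) all reduce to 0 modulo the current basis, so we have a Gröbner basis.
Inter-reduce: drop elements whose leading term is divisible by another's, tail-reduce, and make monic.

G = {x - y² + 3y + 3, y³ + 3y²}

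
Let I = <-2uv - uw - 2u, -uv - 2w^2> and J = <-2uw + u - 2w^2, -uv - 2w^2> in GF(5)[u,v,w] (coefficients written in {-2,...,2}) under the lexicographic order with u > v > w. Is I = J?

Yes, the ideals are equal.

Two ideals are equal iff their reduced Gröbner bases coincide (the reduced basis is unique for a fixed ordering).
Buchberger on the first generating set:
f_1 = -2uv - uw - 2u, LT = uv.
f_2 = -uv - 2w^2, LT = uv.

S(f_1,f_2): lcm = uv. S = -2uw + u - 2w^2.
  reduce S modulo (f_1, f_2):
  remainder -2uw + u - 2w^2 ≠ 0; add g_3 = -2uw + u - 2w^2 to the basis.

S(f_1,g_3): lcm = uvw. S = -2uv - 2uw^2 + uw - vw^2.
  reduce S modulo (f_1, f_2, g_3):
  remainder -vw^2 + 2w^3 - w^2 ≠ 0; add g_4 = -vw^2 + 2w^3 - w^2 to the basis.

The other S-polynomials (S(f_2,g_3), S(f_1,g_4), S(f_2,g_4), S(g_3,g_4)) all reduce to 0 modulo the current basis, so we have a Gröbner basis.
Inter-reduce: drop elements whose leading term is divisible by another's, tail-reduce, and make monic.
Reduced Gröbner basis: {uv + 2w^2, uw + 2u + w^2, vw^2 - 2w^3 + w^2}.

Buchberger on the second generating set:
h_1 = -2uw + u - 2w^2, LT = uw.
h_2 = -uv - 2w^2, LT = uv.

S(h_1,h_2): lcm = uvw. S = 2uv + vw^2 - 2w^3.
  reduce S modulo (h_1, h_2):
  remainder vw^2 - 2w^3 + w^2 ≠ 0; add k_3 = vw^2 - 2w^3 + w^2 to the basis.

The other S-polynomials (S(h_1,k_3), S(h_2,k_3)) all reduce to 0 modulo the current basis, so we have a Gröbner basis.
Inter-reduce: drop elements whose leading term is divisible by another's, tail-reduce, and make monic.
Reduced Gröbner basis: {uv + 2w^2, uw + 2u + w^2, vw^2 - 2w^3 + w^2}.

These coincide, so the ideals are equal.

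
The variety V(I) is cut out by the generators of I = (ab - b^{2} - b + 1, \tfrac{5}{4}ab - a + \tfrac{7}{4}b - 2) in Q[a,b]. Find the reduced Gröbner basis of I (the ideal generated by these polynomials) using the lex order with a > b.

Buchberger's algorithm terminates because the ascending chain of leading-term ideals stabilizes.

f_1 = ab - b^{2} - b + 1, LT = ab.
f_2 = \tfrac{5}{4}ab - a + \tfrac{7}{4}b - 2, LT = ab.

S(f_1,f_2): lcm = ab. S = \tfrac{4}{5}a - b^{2} - \tfrac{12}{5}b + \tfrac{13}{5}.
  leading term a: no divisor's leading term divides it; move \tfrac{4}{5}a to the remainder.
  leading term b^{2}: no divisor's leading term divides it; move -b^{2} to the remainder.
  leading term b: no divisor's leading term divides it; move -\tfrac{12}{5}b to the remainder.
  leading term 1: no divisor's leading term divides it; move \tfrac{13}{5} to the remainder.
  remainder \tfrac{4}{5}a - b^{2} - \tfrac{12}{5}b + \tfrac{13}{5} ≠ 0; add g_3 = \tfrac{4}{5}a - b^{2} - \tfrac{12}{5}b + \tfrac{13}{5} to the basis.

S(f_1,g_3): lcm = ab. S = \tfrac{5}{4}b^{3} + 2b^{2} - \tfrac{17}{4}b + 1.
  leading term b^{3}: no divisor's leading term divides it; move \tfrac{5}{4}b^{3} to the remainder.
  leading term b^{2}: no divisor's leading term divides it; move 2b^{2} to the remainder.
  leading term b: no divisor's leading term divides it; move -\tfrac{17}{4}b to the remainder.
  leading term 1: no divisor's leading term divides it; move 1 to the remainder.
  remainder \tfrac{5}{4}b^{3} + 2b^{2} - \tfrac{17}{4}b + 1 ≠ 0; add g_4 = \tfrac{5}{4}b^{3} + 2b^{2} - \tfrac{17}{4}b + 1 to the basis.

The other S-polynomials (S(f_2,g_3), S(f_1,g_4), S(f_2,g_4), S(g_3,g_4)) all reduce to 0 modulo the current basis, so we have a Gröbner basis.
Inter-reduce: drop elements whose leading term is divisible by another's, tail-reduce, and make monic.

G = {a - \tfrac{5}{4}b^{2} - 3b + \tfrac{13}{4}, b^{3} + \tfrac{8}{5}b^{2} - \tfrac{17}{5}b + \tfrac{4}{5}}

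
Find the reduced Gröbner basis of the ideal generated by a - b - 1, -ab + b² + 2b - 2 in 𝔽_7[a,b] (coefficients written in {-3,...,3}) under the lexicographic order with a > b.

f_1 = a - b - 1, LT = a.
f_2 = -ab + b² + 2b - 2, LT = ab.

S(f_1,f_2): lcm = ab. S = b - 2.
  leading term b: no divisor's leading term divides it; move b to the remainder.
  leading term 1: no divisor's leading term divides it; move -2 to the remainder.
  remainder b - 2 ≠ 0; add g_3 = b - 2 to the basis.

The other S-polynomials (S(f_1,g_3), S(f_2,g_3)) all reduce to 0 modulo the current basis, so we have a Gröbner basis.
Inter-reduce: drop elements whose leading term is divisible by another's, tail-reduce, and make monic.

G = {a - 3, b - 2}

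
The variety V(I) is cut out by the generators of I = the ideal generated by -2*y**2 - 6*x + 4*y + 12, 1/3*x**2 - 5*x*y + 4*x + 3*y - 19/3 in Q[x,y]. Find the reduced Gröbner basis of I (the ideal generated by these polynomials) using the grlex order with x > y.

This is the nonlinear analogue of row-reducing a linear system.

f_1 = -2*y**2 - 6*x + 4*y + 12, LT = y**2.
f_2 = 1/3*x**2 - 5*x*y + 4*x + 3*y - 19/3, LT = x**2.

The S-polynomials (S(f_1,f_2)) all reduce to 0 modulo the current basis, so we have a Gröbner basis.

G = {x**2 - 15*x*y + 12*x + 9*y - 19, y**2 + 3*x - 2*y - 6}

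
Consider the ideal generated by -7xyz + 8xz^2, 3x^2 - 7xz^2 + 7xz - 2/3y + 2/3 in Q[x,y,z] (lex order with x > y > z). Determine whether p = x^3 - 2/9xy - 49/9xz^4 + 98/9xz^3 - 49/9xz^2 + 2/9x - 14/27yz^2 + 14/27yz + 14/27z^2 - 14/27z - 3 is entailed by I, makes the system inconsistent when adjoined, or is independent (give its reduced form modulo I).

First compute the reduced Gröbner basis of I by Buchberger's algorithm.
f_1 = -7xyz + 8xz^2, LT = xyz.
f_2 = 3x^2 - 7xz^2 + 7xz - 2/3y + 2/3, LT = x^2.

S(f_1,f_2): lcm = x^2yz. S = -8/7x^2z^2 + 7/3xyz^3 - 7/3xyz^2 + 2/9y^2z - 2/9yz.
  leading term x^2z^2: subtract (-8/21z^2)·f_2 from -8/7x^2z^2 + 7/3xyz^3 - 7/3xyz^2 + 2/9y^2z - 2/9yz → 7/3xyz^3 - 7/3xyz^2 - 8/3xz^4 + 8/3xz^3 + 2/9y^2z - 16/63yz^2 - 2/9yz + 16/63z^2
  leading term xyz^3: subtract (-1/3z^2)·f_1 from 7/3xyz^3 - 7/3xyz^2 - 8/3xz^4 + 8/3xz^3 + 2/9y^2z - 16/63yz^2 - 2/9yz + 16/63z^2 → -7/3xyz^2 + 8/3xz^3 + 2/9y^2z - 16/63yz^2 - 2/9yz + 16/63z^2
  leading term xyz^2: subtract (1/3z)·f_1 from -7/3xyz^2 + 8/3xz^3 + 2/9y^2z - 16/63yz^2 - 2/9yz + 16/63z^2 → 2/9y^2z - 16/63yz^2 - 2/9yz + 16/63z^2
  leading term y^2z: no divisor's leading term divides it; move 2/9y^2z to the remainder.
  leading term yz^2: no divisor's leading term divides it; move -16/63yz^2 to the remainder.
  leading term yz: no divisor's leading term divides it; move -2/9yz to the remainder.
  leading term z^2: no divisor's leading term divides it; move 16/63z^2 to the remainder.
  remainder 2/9y^2z - 16/63yz^2 - 2/9yz + 16/63z^2 ≠ 0; add h_3 = 2/9y^2z - 16/63yz^2 - 2/9yz + 16/63z^2 to the basis.

The other S-polynomials (S(f_1,h_3), S(f_2,h_3)) all reduce to 0 modulo the current basis, so we have a Gröbner basis.
Inter-reduce: drop elements whose leading term is divisible by another's, tail-reduce, and make monic.
Reduced Gröbner basis: {x^2 - 7/3xz^2 + 7/3xz - 2/9y + 2/9, xyz - 8/7xz^2, y^2z - 8/7yz^2 - yz + 8/7z^2}.
Label its elements g_1 = x^2 - 7/3xz^2 + 7/3xz - 2/9y + 2/9, g_2 = xyz - 8/7xz^2, g_3 = y^2z - 8/7yz^2 - yz + 8/7z^2.

Reduce p = x^3 - 2/9xy - 49/9xz^4 + 98/9xz^3 - 49/9xz^2 + 2/9x - 14/27yz^2 + 14/27yz + 14/27z^2 - 14/27z - 3 modulo G:
  leading term x^3: subtract (x)·g_1 from x^3 - 2/9xy - 49/9xz^4 + 98/9xz^3 - 49/9xz^2 + 2/9x - 14/27yz^2 + 14/27yz + 14/27z^2 - 14/27z - 3 → 7/3x^2z^2 - 7/3x^2z - 49/9xz^4 + 98/9xz^3 - 49/9xz^2 - 14/27yz^2 + 14/27yz + 14/27z^2 - 14/27z - 3
  leading term x^2z^2: subtract (7/3z^2)·g_1 from 7/3x^2z^2 - 7/3x^2z - 49/9xz^4 + 98/9xz^3 - 49/9xz^2 - 14/27yz^2 + 14/27yz + 14/27z^2 - 14/27z - 3 → -7/3x^2z + 49/9xz^3 - 49/9xz^2 + 14/27yz - 14/27z - 3
  leading term x^2z: subtract (-7/3z)·g_1 from -7/3x^2z + 49/9xz^3 - 49/9xz^2 + 14/27yz - 14/27z - 3 → -3
  leading term 1: no divisor's leading term divides it; move -3 to the remainder.
  normal form = -3.
The normal form is nonzero, so p ∉ I. Since p minus its normal form lies in I, I + (p) = I + (r) where r = -3; decide whether this ideal is the whole ring.
Here r = -3 is a nonzero constant, hence a unit: 1 ∈ I + (p), the Gröbner basis of I + (p) is {1}, and the enlarged system has no common solution — adjoining p is inconsistent.

Adjoining x^3 - 2/9xy - 49/9xz^4 + 98/9xz^3 - 49/9xz^2 + 2/9x - 14/27yz^2 + 14/27yz + 14/27z^2 - 14/27z - 3 makes the ideal the whole ring: the system is inconsistent.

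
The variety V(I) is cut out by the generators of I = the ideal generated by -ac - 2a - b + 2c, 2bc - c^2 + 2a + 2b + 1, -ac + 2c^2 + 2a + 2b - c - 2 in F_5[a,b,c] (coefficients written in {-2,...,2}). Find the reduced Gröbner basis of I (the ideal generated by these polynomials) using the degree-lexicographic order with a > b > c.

G = {b^2 + b - 2, bc + 2b + 2c - 1, c^2 - 2b - 2, a - 2b - 2c - 2}

Buchberger's algorithm terminates because the ascending chain of leading-term ideals stabilizes.

f_1 = -ac - 2a - b + 2c, LT = ac.
f_2 = 2bc - c^2 + 2a + 2b + 1, LT = bc.
f_3 = -ac + 2c^2 + 2a + 2b - c - 2, LT = ac.

S(f_1,f_2): lcm = abc. S = -2ac^2 - a^2 + ab + b^2 - 2bc + 2a.
  leading term ac^2: subtract (2c)·f_1 from -2ac^2 - a^2 + ab + b^2 - 2bc + 2a → -a^2 + ab - ac + b^2 + c^2 + 2a
  leading term a^2: no divisor's leading term divides it; move -a^2 to the remainder.
  leading term ab: no divisor's leading term divides it; move ab to the remainder.
  leading term ac: subtract (1)·f_1 from -ac + b^2 + c^2 + 2a → b^2 + c^2 - a + b - 2c
  leading term b^2: no divisor's leading term divides it; move b^2 to the remainder.
  leading term c^2: no divisor's leading term divides it; move c^2 to the remainder.
  leading term a: no divisor's leading term divides it; move -a to the remainder.
  leading term b: no divisor's leading term divides it; move b to the remainder.
  leading term c: no divisor's leading term divides it; move -2c to the remainder.
  remainder -a^2 + ab + b^2 + c^2 - a + b - 2c ≠ 0; add g_4 = -a^2 + ab + b^2 + c^2 - a + b - 2c to the basis.

S(f_1,f_3): lcm = ac. S = 2c^2 - a - 2b + 2c - 2.
  leading term c^2: no divisor's leading term divides it; move 2c^2 to the remainder.
  leading term a: no divisor's leading term divides it; move -a to the remainder.
  leading term b: no divisor's leading term divides it; move -2b to the remainder.
  leading term c: no divisor's leading term divides it; move 2c to the remainder.
  leading term 1: no divisor's leading term divides it; move -2 to the remainder.
  remainder 2c^2 - a - 2b + 2c - 2 ≠ 0; add g_5 = 2c^2 - a - 2b + 2c - 2 to the basis.

S(f_2,f_3): lcm = abc. S = 2ac^2 + 2bc^2 + a^2 - 2ab + 2b^2 - bc - 2a - 2b.
  leading term ac^2: subtract (-2c)·f_1 from 2ac^2 + 2bc^2 + a^2 - 2ab + 2b^2 - bc - 2a - 2b → 2bc^2 + a^2 - 2ab + ac + 2b^2 + 2bc - c^2 - 2a - 2b
  leading term bc^2: subtract (c)·f_2 from 2bc^2 + a^2 - 2ab + ac + 2b^2 + 2bc - c^2 - 2a - 2b → c^3 + a^2 - 2ab - ac + 2b^2 - c^2 - 2a - 2b - c
  leading term c^3: subtract (-2c)·g_5 from c^3 + a^2 - 2ab - ac + 2b^2 - c^2 - 2a - 2b - c → a^2 - 2ab + 2ac + 2b^2 + bc - 2c^2 - 2a - 2b
  leading term a^2: subtract (-1)·g_4 from a^2 - 2ab + 2ac + 2b^2 + bc - 2c^2 - 2a - 2b → -ab + 2ac - 2b^2 + bc - c^2 + 2a - b - 2c
  leading term ab: no divisor's leading term divides it; move -ab to the remainder.
  leading term ac: subtract (-2)·f_1 from 2ac - 2b^2 + bc - c^2 + 2a - b - 2c → -2b^2 + bc - c^2 - 2a + 2b + 2c
  leading term b^2: no divisor's leading term divides it; move -2b^2 to the remainder.
  leading term bc: subtract (-2)·f_2 from bc - c^2 - 2a + 2b + 2c → 2c^2 + 2a + b + 2c + 2
  leading term c^2: subtract (1)·g_5 from 2c^2 + 2a + b + 2c + 2 → -2a - 2b - 1
  leading term a: no divisor's leading term divides it; move -2a to the remainder.
  leading term b: no divisor's leading term divides it; move -2b to the remainder.
  leading term 1: no divisor's leading term divides it; move -1 to the remainder.
  remainder -ab - 2b^2 - 2a - 2b - 1 ≠ 0; add g_6 = -ab - 2b^2 - 2a - 2b - 1 to the basis.

S(f_3,g_4): lcm = a^2c. S = abc - 2ac^2 + b^2c + c^3 - 2a^2 - 2ab + bc - 2c^2 + 2a.
  leading term abc: subtract (-b)·f_1 from abc - 2ac^2 + b^2c + c^3 - 2a^2 - 2ab + bc - 2c^2 + 2a → -2ac^2 + b^2c + c^3 - 2a^2 + ab - b^2 - 2bc - 2c^2 + 2a
  leading term ac^2: subtract (2c)·f_1 from -2ac^2 + b^2c + c^3 - 2a^2 + ab - b^2 - 2bc - 2c^2 + 2a → b^2c + c^3 - 2a^2 + ab - ac - b^2 - c^2 + 2a
  leading term b^2c: subtract (-2b)·f_2 from b^2c + c^3 - 2a^2 + ab - ac - b^2 - c^2 + 2a → -2bc^2 + c^3 - 2a^2 - ac - 2b^2 - c^2 + 2a + 2b
  leading term bc^2: subtract (-c)·f_2 from -2bc^2 + c^3 - 2a^2 - ac - 2b^2 - c^2 + 2a + 2b → -2a^2 + ac - 2b^2 + 2bc - c^2 + 2a + 2b + c
  leading term a^2: subtract (2)·g_4 from -2a^2 + ac - 2b^2 + 2bc - c^2 + 2a + 2b + c → -2ab + ac + b^2 + 2bc + 2c^2 - a
  leading term ab: subtract (2)·g_6 from -2ab + ac + b^2 + 2bc + 2c^2 - a → ac + 2bc + 2c^2 - 2a - b + 2
  leading term ac: subtract (-1)·f_1 from ac + 2bc + 2c^2 - 2a - b + 2 → 2bc + 2c^2 + a - 2b + 2c + 2
  leading term bc: subtract (1)·f_2 from 2bc + 2c^2 + a - 2b + 2c + 2 → -2c^2 - a + b + 2c + 1
  leading term c^2: subtract (-1)·g_5 from -2c^2 - a + b + 2c + 1 → -2a - b - c - 1
  leading term a: no divisor's leading term divides it; move -2a to the remainder.
  leading term b: no divisor's leading term divides it; move -b to the remainder.
  leading term c: no divisor's leading term divides it; move -c to the remainder.
  leading term 1: no divisor's leading term divides it; move -1 to the remainder.
  remainder -2a - b - c - 1 ≠ 0; add g_7 = -2a - b - c - 1 to the basis.

S(g_4,g_6): lcm = a^2b. S = 2ab^2 - b^3 - bc^2 - 2a^2 - ab - b^2 + 2bc - a.
  leading term ab^2: subtract (-2b)·g_6 from 2ab^2 - b^3 - bc^2 - 2a^2 - ab - b^2 + 2bc - a → -bc^2 - 2a^2 + 2bc - a - 2b
  leading term bc^2: subtract (2c)·f_2 from -bc^2 - 2a^2 + 2bc - a - 2b → 2c^3 - 2a^2 + ac - 2bc - a - 2b - 2c
  leading term c^3: subtract (c)·g_5 from 2c^3 - 2a^2 + ac - 2bc - a - 2b - 2c → -2a^2 + 2ac - 2c^2 - a - 2b
  leading term a^2: subtract (2)·g_4 from -2a^2 + 2ac - 2c^2 - a - 2b → -2ab + 2ac - 2b^2 + c^2 + a + b - c
  leading term ab: subtract (2)·g_6 from -2ab + 2ac - 2b^2 + c^2 + a + b - c → 2ac + 2b^2 + c^2 - c + 2
  leading term ac: subtract (-2)·f_1 from 2ac + 2b^2 + c^2 - c + 2 → 2b^2 + c^2 + a - 2b - 2c + 2
  leading term b^2: no divisor's leading term divides it; move 2b^2 to the remainder.
  leading term c^2: subtract (-2)·g_5 from c^2 + a - 2b - 2c + 2 → -a - b + 2c - 2
  leading term a: subtract (-2)·g_7 from -a - b + 2c - 2 → 2b + 1
  leading term b: no divisor's leading term divides it; move 2b to the remainder.
  leading term 1: no divisor's leading term divides it; move 1 to the remainder.
  remainder 2b^2 + 2b + 1 ≠ 0; add g_8 = 2b^2 + 2b + 1 to the basis.

The other S-polynomials (S(f_1,g_4), S(f_2,g_4), S(f_1,g_5), S(f_2,g_5), S(f_3,g_5), S(g_4,g_5), S(f_1,g_6), S(f_2,g_6), S(f_3,g_6), S(g_5,g_6), S(f_1,g_7), S(f_2,g_7), S(f_3,g_7), S(g_4,g_7), S(g_5,g_7), S(g_6,g_7), S(f_1,g_8), S(f_2,g_8), S(f_3,g_8), S(g_4,g_8), S(g_5,g_8), S(g_6,g_8), S(g_7,g_8)) all reduce to 0 modulo the current basis, so we have a Gröbner basis.
Inter-reduce: drop elements whose leading term is divisible by another's, tail-reduce, and make monic.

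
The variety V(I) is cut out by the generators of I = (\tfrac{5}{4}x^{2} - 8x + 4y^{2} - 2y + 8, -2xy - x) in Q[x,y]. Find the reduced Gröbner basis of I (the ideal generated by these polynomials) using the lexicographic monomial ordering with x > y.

G = {x^{2} - \tfrac{32}{5}x + \tfrac{16}{5}y^{2} - \tfrac{8}{5}y + \tfrac{32}{5}, xy + \tfrac{1}{2}x, y^{3} + \tfrac{7}{4}y + 1}

f_1 = \tfrac{5}{4}x^{2} - 8x + 4y^{2} - 2y + 8, LT = x^{2}.
f_2 = -2xy - x, LT = xy.

S(f_1,f_2): lcm = x^{2}y. S = -\tfrac{1}{2}x^{2} - \tfrac{32}{5}xy + \tfrac{16}{5}y^{3} - \tfrac{8}{5}y^{2} + \tfrac{32}{5}y.
  leading term x^{2}: subtract (-\tfrac{2}{5})·f_1 from -\tfrac{1}{2}x^{2} - \tfrac{32}{5}xy + \tfrac{16}{5}y^{3} - \tfrac{8}{5}y^{2} + \tfrac{32}{5}y → -\tfrac{32}{5}xy - \tfrac{16}{5}x + \tfrac{16}{5}y^{3} + \tfrac{28}{5}y + \tfrac{16}{5}
  leading term xy: subtract (\tfrac{16}{5})·f_2 from -\tfrac{32}{5}xy - \tfrac{16}{5}x + \tfrac{16}{5}y^{3} + \tfrac{28}{5}y + \tfrac{16}{5} → \tfrac{16}{5}y^{3} + \tfrac{28}{5}y + \tfrac{16}{5}
  leading term y^{3}: no divisor's leading term divides it; move \tfrac{16}{5}y^{3} to the remainder.
  leading term y: no divisor's leading term divides it; move \tfrac{28}{5}y to the remainder.
  leading term 1: no divisor's leading term divides it; move \tfrac{16}{5} to the remainder.
  remainder \tfrac{16}{5}y^{3} + \tfrac{28}{5}y + \tfrac{16}{5} ≠ 0; add g_3 = \tfrac{16}{5}y^{3} + \tfrac{28}{5}y + \tfrac{16}{5} to the basis.

S(f_1,g_3): leading monomials are coprime, so the S-polynomial reduces to 0 (Buchberger's first criterion).
S(f_2,g_3): lcm = xy^{3}. S = \tfrac{1}{2}xy^{2} - \tfrac{7}{4}xy - x.
  leading term xy^{2}: subtract (-\tfrac{1}{4}y)·f_2 from \tfrac{1}{2}xy^{2} - \tfrac{7}{4}xy - x → -2xy - x
  leading term xy: subtract (1)·f_2 from -2xy - x → 0
  remainder 0.

Every S-polynomial of the final basis reduces to 0, so we have a Gröbner basis.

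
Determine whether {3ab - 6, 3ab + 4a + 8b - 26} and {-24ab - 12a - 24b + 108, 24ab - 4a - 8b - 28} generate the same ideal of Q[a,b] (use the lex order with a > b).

Yes, the ideals are equal.

Equality of ideals is decidable: compute both reduced Gröbner bases (unique for the ordering) and check whether they agree.
Buchberger on the first generating set:
f_1 = 3ab - 6, LT = ab.
f_2 = 3ab + 4a + 8b - 26, LT = ab.

S(f_1,f_2): lcm = ab. S = -4/3a - 8/3b + 20/3.
  leading term a: no divisor's leading term divides it; move -4/3a to the remainder.
  leading term b: no divisor's leading term divides it; move -8/3b to the remainder.
  leading term 1: no divisor's leading term divides it; move 20/3 to the remainder.
  remainder -4/3a - 8/3b + 20/3 ≠ 0; add g_3 = -4/3a - 8/3b + 20/3 to the basis.

S(f_1,g_3): lcm = ab. S = -2b^2 + 5b - 2.
  leading term b^2: no divisor's leading term divides it; move -2b^2 to the remainder.
  leading term b: no divisor's leading term divides it; move 5b to the remainder.
  leading term 1: no divisor's leading term divides it; move -2 to the remainder.
  remainder -2b^2 + 5b - 2 ≠ 0; add g_4 = -2b^2 + 5b - 2 to the basis.

The other S-polynomials (S(f_2,g_3), S(f_1,g_4), S(f_2,g_4), S(g_3,g_4)) all reduce to 0 modulo the current basis, so we have a Gröbner basis.
Inter-reduce: drop elements whose leading term is divisible by another's, tail-reduce, and make monic.
Reduced Gröbner basis: {a + 2b - 5, b^2 - 5/2b + 1}.

Buchberger on the second generating set:
h_1 = -24ab - 12a - 24b + 108, LT = ab.
h_2 = 24ab - 4a - 8b - 28, LT = ab.

S(h_1,h_2): lcm = ab. S = 2/3a + 4/3b - 10/3.
  leading term a: no divisor's leading term divides it; move 2/3a to the remainder.
  leading term b: no divisor's leading term divides it; move 4/3b to the remainder.
  leading term 1: no divisor's leading term divides it; move -10/3 to the remainder.
  remainder 2/3a + 4/3b - 10/3 ≠ 0; add k_3 = 2/3a + 4/3b - 10/3 to the basis.

S(h_1,k_3): lcm = ab. S = 1/2a - 2b^2 + 6b - 9/2.
  leading term a: subtract (3/4)·k_3 from 1/2a - 2b^2 + 6b - 9/2 → -2b^2 + 5b - 2
  leading term b^2: no divisor's leading term divides it; move -2b^2 to the remainder.
  leading term b: no divisor's leading term divides it; move 5b to the remainder.
  leading term 1: no divisor's leading term divides it; move -2 to the remainder.
  remainder -2b^2 + 5b - 2 ≠ 0; add k_4 = -2b^2 + 5b - 2 to the basis.

The other S-polynomials (S(h_2,k_3), S(h_1,k_4), S(h_2,k_4), S(k_3,k_4)) all reduce to 0 modulo the current basis, so we have a Gröbner basis.
Inter-reduce: drop elements whose leading term is divisible by another's, tail-reduce, and make monic.
Reduced Gröbner basis: {a + 2b - 5, b^2 - 5/2b + 1}.

Same reduced basis, so the two generating sets span the same ideal.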